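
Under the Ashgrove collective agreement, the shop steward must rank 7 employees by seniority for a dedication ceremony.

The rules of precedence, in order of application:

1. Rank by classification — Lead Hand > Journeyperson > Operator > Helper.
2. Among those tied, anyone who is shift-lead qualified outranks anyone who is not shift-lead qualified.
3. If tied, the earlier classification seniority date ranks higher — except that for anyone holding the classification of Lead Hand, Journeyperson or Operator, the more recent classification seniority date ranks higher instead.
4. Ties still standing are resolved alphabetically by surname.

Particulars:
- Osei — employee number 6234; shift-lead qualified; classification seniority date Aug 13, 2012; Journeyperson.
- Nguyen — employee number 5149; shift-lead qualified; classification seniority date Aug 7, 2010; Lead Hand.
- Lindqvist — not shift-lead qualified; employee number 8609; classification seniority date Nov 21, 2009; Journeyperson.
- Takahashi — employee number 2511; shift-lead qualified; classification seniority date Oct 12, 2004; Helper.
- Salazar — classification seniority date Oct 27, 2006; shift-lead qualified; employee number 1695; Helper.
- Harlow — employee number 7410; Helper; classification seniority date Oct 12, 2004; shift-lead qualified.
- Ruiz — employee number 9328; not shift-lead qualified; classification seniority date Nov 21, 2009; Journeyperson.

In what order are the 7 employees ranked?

By classification: Nguyen (Lead Hand); then Osei, Lindqvist and Ruiz (Journeyperson); then Harlow, Takahashi and Salazar (Helper).
Among Osei, Lindqvist and Ruiz, shift-lead qualified before not shift-lead qualified: Osei (shift-lead qualified) before Lindqvist and Ruiz (not shift-lead qualified).
Lindqvist and Ruiz both have classification seniority date Nov 21, 2009, so the next rule applies.
Among Lindqvist and Ruiz, alphabetically by surname: Lindqvist before Ruiz.
Harlow, Takahashi and Salazar are each shift-lead qualified, so the next rule applies.
Among Harlow, Takahashi and Salazar, by classification seniority date (earlier first): Harlow and Takahashi (Oct 12, 2004) before Salazar (Oct 27, 2006).
Among Harlow and Takahashi, alphabetically by surname: Harlow before Takahashi.
Full order: Nguyen, Osei, Lindqvist, Ruiz, Harlow, Takahashi, Salazar.

Nguyen, Osei, Lindqvist, Ruiz, Harlow, Takahashi, Salazar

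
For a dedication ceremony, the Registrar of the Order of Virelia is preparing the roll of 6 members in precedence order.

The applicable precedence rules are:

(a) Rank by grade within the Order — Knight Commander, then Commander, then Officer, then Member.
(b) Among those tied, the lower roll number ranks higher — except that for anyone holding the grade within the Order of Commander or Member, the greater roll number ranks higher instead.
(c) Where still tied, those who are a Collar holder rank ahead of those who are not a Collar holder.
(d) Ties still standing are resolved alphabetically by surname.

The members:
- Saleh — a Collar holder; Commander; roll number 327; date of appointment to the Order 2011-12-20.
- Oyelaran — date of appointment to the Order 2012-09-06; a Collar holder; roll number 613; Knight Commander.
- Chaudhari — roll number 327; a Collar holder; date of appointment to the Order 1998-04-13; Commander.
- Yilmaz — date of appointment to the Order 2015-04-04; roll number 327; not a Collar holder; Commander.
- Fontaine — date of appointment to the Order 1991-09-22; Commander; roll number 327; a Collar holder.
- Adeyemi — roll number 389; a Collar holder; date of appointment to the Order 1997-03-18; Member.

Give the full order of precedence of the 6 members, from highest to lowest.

By grade within the Order: Oyelaran (Knight Commander); then Chaudhari, Fontaine, Saleh and Yilmaz (Commander); then Adeyemi (Member).
Chaudhari, Fontaine, Saleh and Yilmaz all have roll number 327, so the next rule applies.
Among Chaudhari, Fontaine, Saleh and Yilmaz, a Collar holder before not a Collar holder: Chaudhari, Fontaine and Saleh (a Collar holder) before Yilmaz (not a Collar holder).
Among Chaudhari, Fontaine and Saleh, alphabetically by surname: Chaudhari before Fontaine before Saleh.
Full order: Oyelaran, Chaudhari, Fontaine, Saleh, Yilmaz, Adeyemi.

Oyelaran, Chaudhari, Fontaine, Saleh, Yilmaz, Adeyemi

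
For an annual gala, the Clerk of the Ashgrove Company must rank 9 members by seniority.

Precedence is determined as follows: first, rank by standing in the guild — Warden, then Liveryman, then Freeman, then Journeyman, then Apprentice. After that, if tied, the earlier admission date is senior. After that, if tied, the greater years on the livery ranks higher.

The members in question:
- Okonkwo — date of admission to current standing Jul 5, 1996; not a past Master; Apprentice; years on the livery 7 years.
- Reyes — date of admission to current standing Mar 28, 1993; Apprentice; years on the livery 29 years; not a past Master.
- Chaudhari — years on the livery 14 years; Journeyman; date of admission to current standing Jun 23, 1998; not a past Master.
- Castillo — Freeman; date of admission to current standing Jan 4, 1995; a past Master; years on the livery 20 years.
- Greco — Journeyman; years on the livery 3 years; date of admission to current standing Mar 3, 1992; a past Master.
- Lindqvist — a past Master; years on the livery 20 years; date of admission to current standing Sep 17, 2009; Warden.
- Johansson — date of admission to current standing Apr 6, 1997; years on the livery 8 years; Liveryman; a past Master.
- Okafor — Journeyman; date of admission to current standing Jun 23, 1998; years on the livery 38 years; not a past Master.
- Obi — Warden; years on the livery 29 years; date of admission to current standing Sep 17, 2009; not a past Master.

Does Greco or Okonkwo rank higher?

By standing in the guild: Obi and Lindqvist (Warden); then Johansson (Liveryman); then Castillo (Freeman); then Greco, Okafor and Chaudhari (Journeyman); then Reyes and Okonkwo (Apprentice).
Obi and Lindqvist both have date of admission to current standing Sep 17, 2009, so the next rule applies.
Among Obi and Lindqvist, by years on the livery (higher first): Obi (29 years) before Lindqvist (20 years).
Among Greco, Okafor and Chaudhari, by date of admission to current standing (earlier first): Greco (Mar 3, 1992) before Okafor and Chaudhari (Jun 23, 1998).
Among Okafor and Chaudhari, by years on the livery (higher first): Okafor (38 years) before Chaudhari (14 years).
Among Reyes and Okonkwo, by date of admission to current standing (earlier first): Reyes (Mar 28, 1993) before Okonkwo (Jul 5, 1996).
So Greco takes precedence.

Greco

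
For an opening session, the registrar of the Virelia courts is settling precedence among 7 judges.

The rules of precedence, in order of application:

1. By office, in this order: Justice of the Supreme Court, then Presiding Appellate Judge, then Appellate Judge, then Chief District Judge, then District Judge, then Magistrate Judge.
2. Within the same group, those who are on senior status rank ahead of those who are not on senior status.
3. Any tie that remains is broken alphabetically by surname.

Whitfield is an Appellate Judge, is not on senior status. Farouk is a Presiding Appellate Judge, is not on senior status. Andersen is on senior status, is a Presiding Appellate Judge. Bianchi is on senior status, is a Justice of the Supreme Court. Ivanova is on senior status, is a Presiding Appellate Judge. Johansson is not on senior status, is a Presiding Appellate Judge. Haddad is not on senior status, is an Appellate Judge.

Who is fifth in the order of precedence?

Johansson

By office: Bianchi (Justice of the Supreme Court); then Andersen, Ivanova, Farouk and Johansson (Presiding Appellate Judge); then Haddad and Whitfield (Appellate Judge).
Among Andersen, Ivanova, Farouk and Johansson, on senior status before not on senior status: Andersen and Ivanova (on senior status) before Farouk and Johansson (not on senior status).
Among Andersen and Ivanova, alphabetically by surname: Andersen before Ivanova.
Among Farouk and Johansson, alphabetically by surname: Farouk before Johansson.
Haddad and Whitfield are each not on senior status, so the next rule applies.
Among Haddad and Whitfield, alphabetically by surname: Haddad before Whitfield.
Order: Bianchi, Andersen, Ivanova, Farouk, Johansson, Haddad, Whitfield.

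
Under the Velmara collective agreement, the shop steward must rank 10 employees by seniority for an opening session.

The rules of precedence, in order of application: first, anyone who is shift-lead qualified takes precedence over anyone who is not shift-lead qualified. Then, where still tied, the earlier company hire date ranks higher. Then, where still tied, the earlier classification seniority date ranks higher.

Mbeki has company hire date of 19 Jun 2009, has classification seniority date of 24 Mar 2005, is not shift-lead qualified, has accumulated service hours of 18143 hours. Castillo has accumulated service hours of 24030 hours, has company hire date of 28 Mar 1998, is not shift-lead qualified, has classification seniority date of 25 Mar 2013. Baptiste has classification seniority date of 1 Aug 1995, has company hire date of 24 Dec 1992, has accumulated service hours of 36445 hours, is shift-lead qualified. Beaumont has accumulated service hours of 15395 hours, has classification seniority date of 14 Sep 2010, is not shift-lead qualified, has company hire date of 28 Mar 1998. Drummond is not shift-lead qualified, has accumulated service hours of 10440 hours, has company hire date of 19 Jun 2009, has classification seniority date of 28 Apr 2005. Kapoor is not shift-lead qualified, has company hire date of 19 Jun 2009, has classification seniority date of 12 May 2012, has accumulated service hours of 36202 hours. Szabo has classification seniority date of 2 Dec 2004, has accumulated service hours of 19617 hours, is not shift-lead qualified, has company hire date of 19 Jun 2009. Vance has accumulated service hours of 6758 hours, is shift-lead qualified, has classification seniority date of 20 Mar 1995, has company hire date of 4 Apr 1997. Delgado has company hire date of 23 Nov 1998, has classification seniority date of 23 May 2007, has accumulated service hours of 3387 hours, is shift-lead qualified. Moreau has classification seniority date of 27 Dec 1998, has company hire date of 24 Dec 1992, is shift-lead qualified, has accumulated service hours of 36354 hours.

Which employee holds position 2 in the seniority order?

Moreau

By the first rule: Baptiste, Moreau, Vance and Delgado (each shift-lead qualified); then Beaumont, Castillo, Szabo, Mbeki, Drummond and Kapoor (each not shift-lead qualified).
Among Baptiste, Moreau, Vance and Delgado, by company hire date (earlier first): Baptiste and Moreau (24 Dec 1992) before Vance (4 Apr 1997) before Delgado (23 Nov 1998).
Among Baptiste and Moreau, by classification seniority date (earlier first): Baptiste (1 Aug 1995) before Moreau (27 Dec 1998).
Among Beaumont, Castillo, Szabo, Mbeki, Drummond and Kapoor, by company hire date (earlier first): Beaumont and Castillo (28 Mar 1998) before Szabo, Mbeki, Drummond and Kapoor (19 Jun 2009).
Among Beaumont and Castillo, by classification seniority date (earlier first): Beaumont (14 Sep 2010) before Castillo (25 Mar 2013).
Among Szabo, Mbeki, Drummond and Kapoor, by classification seniority date (earlier first): Szabo (2 Dec 2004) before Mbeki (24 Mar 2005) before Drummond (28 Apr 2005) before Kapoor (12 May 2012).
Order: Baptiste, Moreau, Vance, Delgado, Beaumont, Castillo, Szabo, Mbeki, Drummond, Kapoor.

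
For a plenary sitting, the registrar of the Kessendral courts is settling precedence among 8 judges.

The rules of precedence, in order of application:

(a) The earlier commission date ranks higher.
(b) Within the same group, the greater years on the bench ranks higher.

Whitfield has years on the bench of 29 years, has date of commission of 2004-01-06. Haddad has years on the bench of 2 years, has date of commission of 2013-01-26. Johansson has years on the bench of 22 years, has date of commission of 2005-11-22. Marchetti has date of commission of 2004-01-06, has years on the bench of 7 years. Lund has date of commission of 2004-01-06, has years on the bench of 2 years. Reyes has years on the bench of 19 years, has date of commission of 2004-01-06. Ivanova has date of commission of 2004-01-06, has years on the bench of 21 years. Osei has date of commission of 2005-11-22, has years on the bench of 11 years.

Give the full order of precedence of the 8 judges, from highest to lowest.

By date of commission (earlier first): Whitfield, Ivanova, Reyes, Marchetti and Lund (each 2004-01-06); then Johansson and Osei (both 2005-11-22); then Haddad (2013-01-26).
Among Whitfield, Ivanova, Reyes, Marchetti and Lund, by years on the bench (higher first): Whitfield (29 years) before Ivanova (21 years) before Reyes (19 years) before Marchetti (7 years) before Lund (2 years).
Among Johansson and Osei, by years on the bench (higher first): Johansson (22 years) before Osei (11 years).
Full order: Whitfield, Ivanova, Reyes, Marchetti, Lund, Johansson, Osei, Haddad.

Whitfield, Ivanova, Reyes, Marchetti, Lund, Johansson, Osei, Haddad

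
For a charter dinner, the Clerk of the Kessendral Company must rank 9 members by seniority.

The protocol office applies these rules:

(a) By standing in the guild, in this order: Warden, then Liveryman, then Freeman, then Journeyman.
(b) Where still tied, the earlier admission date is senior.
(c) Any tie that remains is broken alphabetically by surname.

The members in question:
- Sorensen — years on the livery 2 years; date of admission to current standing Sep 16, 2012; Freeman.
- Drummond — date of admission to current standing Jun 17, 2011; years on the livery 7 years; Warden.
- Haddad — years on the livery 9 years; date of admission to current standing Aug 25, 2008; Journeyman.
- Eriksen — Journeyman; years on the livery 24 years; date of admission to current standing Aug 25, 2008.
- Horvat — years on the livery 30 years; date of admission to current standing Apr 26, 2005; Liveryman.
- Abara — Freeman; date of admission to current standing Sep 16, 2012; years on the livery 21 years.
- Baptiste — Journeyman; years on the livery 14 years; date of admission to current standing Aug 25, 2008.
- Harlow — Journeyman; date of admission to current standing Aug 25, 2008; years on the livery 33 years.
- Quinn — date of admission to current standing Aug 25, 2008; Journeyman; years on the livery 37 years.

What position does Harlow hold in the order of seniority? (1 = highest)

By standing in the guild: Drummond (Warden); then Horvat (Liveryman); then Abara and Sorensen (Freeman); then Baptiste, Eriksen, Haddad, Harlow and Quinn (Journeyman).
Abara and Sorensen both have date of admission to current standing Sep 16, 2012, so the next rule applies.
Among Abara and Sorensen, alphabetically by surname: Abara before Sorensen.
Baptiste, Eriksen, Haddad, Harlow and Quinn all have date of admission to current standing Aug 25, 2008, so the next rule applies.
Among Baptiste, Eriksen, Haddad, Harlow and Quinn, alphabetically by surname: Baptiste before Eriksen before Haddad before Harlow before Quinn.
Order: Drummond, Horvat, Abara, Sorensen, Baptiste, Eriksen, Haddad, Harlow, Quinn. So position 8.

8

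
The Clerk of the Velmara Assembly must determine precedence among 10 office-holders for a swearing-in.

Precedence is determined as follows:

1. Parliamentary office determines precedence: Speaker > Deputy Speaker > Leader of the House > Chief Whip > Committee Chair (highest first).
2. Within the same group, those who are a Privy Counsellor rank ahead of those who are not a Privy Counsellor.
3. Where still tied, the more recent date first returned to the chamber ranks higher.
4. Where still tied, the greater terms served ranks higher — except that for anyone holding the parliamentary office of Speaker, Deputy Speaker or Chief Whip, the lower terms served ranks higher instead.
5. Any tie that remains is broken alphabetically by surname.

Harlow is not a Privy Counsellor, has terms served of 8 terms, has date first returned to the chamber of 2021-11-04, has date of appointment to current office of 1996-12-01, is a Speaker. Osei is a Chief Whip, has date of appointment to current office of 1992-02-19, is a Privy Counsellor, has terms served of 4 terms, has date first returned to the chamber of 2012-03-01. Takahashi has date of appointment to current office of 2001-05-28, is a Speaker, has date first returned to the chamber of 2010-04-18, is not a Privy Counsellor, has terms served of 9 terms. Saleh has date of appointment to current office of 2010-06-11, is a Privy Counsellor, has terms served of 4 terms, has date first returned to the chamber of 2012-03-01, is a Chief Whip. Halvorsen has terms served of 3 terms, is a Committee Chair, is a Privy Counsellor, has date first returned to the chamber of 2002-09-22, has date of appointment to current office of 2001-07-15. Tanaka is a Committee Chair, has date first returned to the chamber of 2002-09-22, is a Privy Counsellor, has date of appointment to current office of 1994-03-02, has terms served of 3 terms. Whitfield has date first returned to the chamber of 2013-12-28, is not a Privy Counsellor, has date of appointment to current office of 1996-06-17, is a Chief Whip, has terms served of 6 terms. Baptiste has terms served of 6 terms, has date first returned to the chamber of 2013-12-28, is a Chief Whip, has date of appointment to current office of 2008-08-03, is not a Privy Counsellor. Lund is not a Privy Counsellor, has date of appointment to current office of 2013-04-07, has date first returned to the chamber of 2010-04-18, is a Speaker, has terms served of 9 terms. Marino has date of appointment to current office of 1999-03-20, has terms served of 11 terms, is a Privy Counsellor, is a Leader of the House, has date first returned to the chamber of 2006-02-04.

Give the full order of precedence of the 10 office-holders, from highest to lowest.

By parliamentary office: Harlow, Lund and Takahashi (Speaker); then Marino (Leader of the House); then Osei, Saleh, Baptiste and Whitfield (Chief Whip); then Halvorsen and Tanaka (Committee Chair).
Harlow, Lund and Takahashi are each not a Privy Counsellor, so the next rule applies.
Among Harlow, Lund and Takahashi, by date first returned to the chamber (later first): Harlow (2021-11-04) before Lund and Takahashi (2010-04-18).
Lund and Takahashi both have terms served 9 terms, so the next rule applies.
Among Lund and Takahashi, alphabetically by surname: Lund before Takahashi.
Among Osei, Saleh, Baptiste and Whitfield, a Privy Counsellor before not a Privy Counsellor: Osei and Saleh (a Privy Counsellor) before Baptiste and Whitfield (not a Privy Counsellor).
Osei and Saleh both have date first returned to the chamber 2012-03-01, so the next rule applies.
Osei and Saleh both have terms served 4 terms, so the next rule applies.
Among Osei and Saleh, alphabetically by surname: Osei before Saleh.
Baptiste and Whitfield both have date first returned to the chamber 2013-12-28, so the next rule applies.
Baptiste and Whitfield both have terms served 6 terms, so the next rule applies.
Among Baptiste and Whitfield, alphabetically by surname: Baptiste before Whitfield.
Halvorsen and Tanaka are each a Privy Counsellor, so the next rule applies.
Halvorsen and Tanaka both have date first returned to the chamber 2002-09-22, so the next rule applies.
Halvorsen and Tanaka both have terms served 3 terms, so the next rule applies.
Among Halvorsen and Tanaka, alphabetically by surname: Halvorsen before Tanaka.
Full order: Harlow, Lund, Takahashi, Marino, Osei, Saleh, Baptiste, Whitfield, Halvorsen, Tanaka.

Harlow, Lund, Takahashi, Marino, Osei, Saleh, Baptiste, Whitfield, Halvorsen, Tanaka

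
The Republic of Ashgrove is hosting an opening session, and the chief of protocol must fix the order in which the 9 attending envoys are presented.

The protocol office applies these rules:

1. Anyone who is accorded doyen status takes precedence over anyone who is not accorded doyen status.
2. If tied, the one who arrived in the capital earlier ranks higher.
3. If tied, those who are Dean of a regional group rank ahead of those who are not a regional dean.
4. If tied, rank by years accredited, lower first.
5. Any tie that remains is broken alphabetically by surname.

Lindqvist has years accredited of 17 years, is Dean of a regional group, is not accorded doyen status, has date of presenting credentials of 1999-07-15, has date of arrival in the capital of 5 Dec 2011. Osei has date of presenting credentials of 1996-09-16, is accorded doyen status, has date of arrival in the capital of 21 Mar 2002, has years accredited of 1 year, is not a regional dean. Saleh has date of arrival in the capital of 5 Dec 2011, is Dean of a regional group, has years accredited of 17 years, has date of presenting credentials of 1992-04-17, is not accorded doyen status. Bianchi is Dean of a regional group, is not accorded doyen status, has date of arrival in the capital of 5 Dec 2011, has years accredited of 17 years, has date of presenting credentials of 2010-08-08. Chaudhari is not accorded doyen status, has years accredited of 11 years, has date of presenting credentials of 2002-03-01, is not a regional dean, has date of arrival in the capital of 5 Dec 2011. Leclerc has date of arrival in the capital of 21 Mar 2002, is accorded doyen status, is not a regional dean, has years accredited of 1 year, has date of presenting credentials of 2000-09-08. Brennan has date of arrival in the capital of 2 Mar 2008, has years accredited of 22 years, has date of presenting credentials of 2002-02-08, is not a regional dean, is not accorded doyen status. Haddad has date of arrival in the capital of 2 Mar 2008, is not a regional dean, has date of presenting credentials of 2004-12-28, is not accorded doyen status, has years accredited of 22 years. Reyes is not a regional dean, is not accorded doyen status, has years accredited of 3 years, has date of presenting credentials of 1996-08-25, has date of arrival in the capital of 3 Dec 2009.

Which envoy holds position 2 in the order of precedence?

Osei

By the first rule: Leclerc and Osei (both accorded doyen status); then Brennan, Haddad, Reyes, Bianchi, Lindqvist, Saleh and Chaudhari (each not accorded doyen status).
Leclerc and Osei both have date of arrival in the capital 21 Mar 2002, so the next rule applies.
Leclerc and Osei are each not a regional dean, so the next rule applies.
Leclerc and Osei both have years accredited 1 year, so the next rule applies.
Among Leclerc and Osei, alphabetically by surname: Leclerc before Osei.
Among Brennan, Haddad, Reyes, Bianchi, Lindqvist, Saleh and Chaudhari, by date of arrival in the capital (earlier first): Brennan and Haddad (2 Mar 2008) before Reyes (3 Dec 2009) before Bianchi, Lindqvist, Saleh and Chaudhari (5 Dec 2011).
Brennan and Haddad are each not a regional dean, so the next rule applies.
Brennan and Haddad both have years accredited 22 years, so the next rule applies.
Among Brennan and Haddad, alphabetically by surname: Brennan before Haddad.
Among Bianchi, Lindqvist, Saleh and Chaudhari, Dean of a regional group before not a regional dean: Bianchi, Lindqvist and Saleh (Dean of a regional group) before Chaudhari (not a regional dean).
Bianchi, Lindqvist and Saleh all have years accredited 17 years, so the next rule applies.
Among Bianchi, Lindqvist and Saleh, alphabetically by surname: Bianchi before Lindqvist before Saleh.
Order: Leclerc, Osei, Brennan, Haddad, Reyes, Bianchi, Lindqvist, Saleh, Chaudhari.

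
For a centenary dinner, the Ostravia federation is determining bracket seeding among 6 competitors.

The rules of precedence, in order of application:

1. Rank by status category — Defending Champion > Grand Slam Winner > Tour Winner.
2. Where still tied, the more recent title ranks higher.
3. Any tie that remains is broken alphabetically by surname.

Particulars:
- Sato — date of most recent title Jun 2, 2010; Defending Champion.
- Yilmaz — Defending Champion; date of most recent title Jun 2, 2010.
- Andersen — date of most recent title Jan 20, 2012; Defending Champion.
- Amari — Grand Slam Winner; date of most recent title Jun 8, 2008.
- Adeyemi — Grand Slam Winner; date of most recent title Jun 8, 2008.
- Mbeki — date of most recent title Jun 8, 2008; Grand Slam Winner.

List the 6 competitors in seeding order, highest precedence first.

Andersen, Sato, Yilmaz, Adeyemi, Amari, Mbeki

By status category: Andersen, Sato and Yilmaz (Defending Champion); then Adeyemi, Amari and Mbeki (Grand Slam Winner).
Among Andersen, Sato and Yilmaz, by date of most recent title (later first): Andersen (Jan 20, 2012) before Sato and Yilmaz (Jun 2, 2010).
Among Sato and Yilmaz, alphabetically by surname: Sato before Yilmaz.
Adeyemi, Amari and Mbeki all have date of most recent title Jun 8, 2008, so the next rule applies.
Among Adeyemi, Amari and Mbeki, alphabetically by surname: Adeyemi before Amari before Mbeki.
Full order: Andersen, Sato, Yilmaz, Adeyemi, Amari, Mbeki.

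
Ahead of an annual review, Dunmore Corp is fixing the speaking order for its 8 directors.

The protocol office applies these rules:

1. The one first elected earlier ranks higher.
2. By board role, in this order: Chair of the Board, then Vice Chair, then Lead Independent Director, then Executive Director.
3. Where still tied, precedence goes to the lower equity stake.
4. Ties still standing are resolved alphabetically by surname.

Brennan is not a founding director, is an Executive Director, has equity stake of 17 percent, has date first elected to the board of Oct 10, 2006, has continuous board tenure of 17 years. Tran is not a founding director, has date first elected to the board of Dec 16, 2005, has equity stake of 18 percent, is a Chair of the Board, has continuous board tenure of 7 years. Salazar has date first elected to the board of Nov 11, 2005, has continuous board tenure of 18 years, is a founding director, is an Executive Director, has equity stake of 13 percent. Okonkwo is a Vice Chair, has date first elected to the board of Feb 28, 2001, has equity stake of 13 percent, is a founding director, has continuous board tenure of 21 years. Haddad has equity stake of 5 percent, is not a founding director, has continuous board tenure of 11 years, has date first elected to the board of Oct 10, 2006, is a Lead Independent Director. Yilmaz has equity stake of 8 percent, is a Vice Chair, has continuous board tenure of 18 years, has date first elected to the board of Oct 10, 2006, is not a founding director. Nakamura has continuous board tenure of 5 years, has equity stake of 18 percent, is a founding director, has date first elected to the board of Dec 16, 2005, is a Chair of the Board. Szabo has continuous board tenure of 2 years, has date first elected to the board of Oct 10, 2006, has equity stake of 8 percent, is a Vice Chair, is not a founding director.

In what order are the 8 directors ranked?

Okonkwo, Salazar, Nakamura, Tran, Szabo, Yilmaz, Haddad, Brennan

By date first elected to the board (earlier first): Okonkwo (Feb 28, 2001); then Salazar (Nov 11, 2005); then Nakamura and Tran (both Dec 16, 2005); then Szabo, Yilmaz, Haddad and Brennan (each Oct 10, 2006).
Nakamura and Tran are each Chair of the Board, so the next rule applies.
Nakamura and Tran both have equity stake 18 percent, so the next rule applies.
Among Nakamura and Tran, alphabetically by surname: Nakamura before Tran.
Among Szabo, Yilmaz, Haddad and Brennan, by board role: Szabo and Yilmaz (Vice Chair) before Haddad (Lead Independent Director) before Brennan (Executive Director).
Szabo and Yilmaz both have equity stake 8 percent, so the next rule applies.
Among Szabo and Yilmaz, alphabetically by surname: Szabo before Yilmaz.
Full order: Okonkwo, Salazar, Nakamura, Tran, Szabo, Yilmaz, Haddad, Brennan.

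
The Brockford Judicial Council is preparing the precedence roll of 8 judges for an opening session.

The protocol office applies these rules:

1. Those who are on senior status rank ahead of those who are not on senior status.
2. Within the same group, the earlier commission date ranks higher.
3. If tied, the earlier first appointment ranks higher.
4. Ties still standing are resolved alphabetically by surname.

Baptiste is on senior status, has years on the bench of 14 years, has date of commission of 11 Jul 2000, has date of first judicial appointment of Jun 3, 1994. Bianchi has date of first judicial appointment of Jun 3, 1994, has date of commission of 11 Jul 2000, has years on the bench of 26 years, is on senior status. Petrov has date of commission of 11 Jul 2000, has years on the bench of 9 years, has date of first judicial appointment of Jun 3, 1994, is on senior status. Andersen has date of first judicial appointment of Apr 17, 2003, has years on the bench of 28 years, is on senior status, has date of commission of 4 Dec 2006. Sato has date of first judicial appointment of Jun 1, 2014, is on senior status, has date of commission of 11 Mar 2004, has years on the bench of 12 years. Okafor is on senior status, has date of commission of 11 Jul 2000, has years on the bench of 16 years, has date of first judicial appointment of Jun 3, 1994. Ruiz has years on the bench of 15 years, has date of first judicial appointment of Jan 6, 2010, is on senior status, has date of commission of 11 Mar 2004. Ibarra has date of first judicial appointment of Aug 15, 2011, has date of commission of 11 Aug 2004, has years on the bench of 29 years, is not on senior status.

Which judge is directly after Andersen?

By the first rule: Baptiste, Bianchi, Okafor, Petrov, Ruiz, Sato and Andersen (each on senior status); then Ibarra (not on senior status).
Among Baptiste, Bianchi, Okafor, Petrov, Ruiz, Sato and Andersen, by date of commission (earlier first): Baptiste, Bianchi, Okafor and Petrov (11 Jul 2000) before Ruiz and Sato (11 Mar 2004) before Andersen (4 Dec 2006).
Baptiste, Bianchi, Okafor and Petrov all have date of first judicial appointment Jun 3, 1994, so the next rule applies.
Among Baptiste, Bianchi, Okafor and Petrov, alphabetically by surname: Baptiste before Bianchi before Okafor before Petrov.
Among Ruiz and Sato, by date of first judicial appointment (earlier first): Ruiz (Jan 6, 2010) before Sato (Jun 1, 2014).
Order: Baptiste, Bianchi, Okafor, Petrov, Ruiz, Sato, Andersen, Ibarra.

Ibarra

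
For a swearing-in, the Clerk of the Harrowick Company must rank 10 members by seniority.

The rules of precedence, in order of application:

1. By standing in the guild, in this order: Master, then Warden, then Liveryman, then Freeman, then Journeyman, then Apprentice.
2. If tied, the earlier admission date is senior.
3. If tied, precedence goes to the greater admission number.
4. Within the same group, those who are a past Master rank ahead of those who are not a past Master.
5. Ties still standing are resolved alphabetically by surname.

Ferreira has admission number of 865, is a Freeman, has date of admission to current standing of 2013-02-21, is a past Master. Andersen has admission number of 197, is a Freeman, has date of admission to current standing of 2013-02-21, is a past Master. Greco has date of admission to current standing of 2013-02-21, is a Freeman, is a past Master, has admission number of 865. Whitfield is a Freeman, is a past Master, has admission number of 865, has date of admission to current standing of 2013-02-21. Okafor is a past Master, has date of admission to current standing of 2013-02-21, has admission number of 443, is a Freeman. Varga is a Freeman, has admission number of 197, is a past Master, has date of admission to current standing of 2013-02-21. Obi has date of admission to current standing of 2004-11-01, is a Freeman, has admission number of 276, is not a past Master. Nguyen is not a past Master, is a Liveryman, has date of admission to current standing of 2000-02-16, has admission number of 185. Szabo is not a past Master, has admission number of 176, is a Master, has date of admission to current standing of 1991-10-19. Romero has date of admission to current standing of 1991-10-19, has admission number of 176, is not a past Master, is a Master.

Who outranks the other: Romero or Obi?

Romero

By standing in the guild: Romero and Szabo (Master); then Nguyen (Liveryman); then Obi, Ferreira, Greco, Whitfield, Okafor, Andersen and Varga (Freeman).
Romero and Szabo both have date of admission to current standing 1991-10-19, so the next rule applies.
Romero and Szabo both have admission number 176, so the next rule applies.
Romero and Szabo are each not a past Master, so the next rule applies.
Among Romero and Szabo, alphabetically by surname: Romero before Szabo.
Among Obi, Ferreira, Greco, Whitfield, Okafor, Andersen and Varga, by date of admission to current standing (earlier first): Obi (2004-11-01) before Ferreira, Greco, Whitfield, Okafor, Andersen and Varga (2013-02-21).
Among Ferreira, Greco, Whitfield, Okafor, Andersen and Varga, by admission number (higher first): Ferreira, Greco and Whitfield (865) before Okafor (443) before Andersen and Varga (197).
Ferreira, Greco and Whitfield are each a past Master, so the next rule applies.
Among Ferreira, Greco and Whitfield, alphabetically by surname: Ferreira before Greco before Whitfield.
Andersen and Varga are each a past Master, so the next rule applies.
Among Andersen and Varga, alphabetically by surname: Andersen before Varga.
So Romero takes precedence.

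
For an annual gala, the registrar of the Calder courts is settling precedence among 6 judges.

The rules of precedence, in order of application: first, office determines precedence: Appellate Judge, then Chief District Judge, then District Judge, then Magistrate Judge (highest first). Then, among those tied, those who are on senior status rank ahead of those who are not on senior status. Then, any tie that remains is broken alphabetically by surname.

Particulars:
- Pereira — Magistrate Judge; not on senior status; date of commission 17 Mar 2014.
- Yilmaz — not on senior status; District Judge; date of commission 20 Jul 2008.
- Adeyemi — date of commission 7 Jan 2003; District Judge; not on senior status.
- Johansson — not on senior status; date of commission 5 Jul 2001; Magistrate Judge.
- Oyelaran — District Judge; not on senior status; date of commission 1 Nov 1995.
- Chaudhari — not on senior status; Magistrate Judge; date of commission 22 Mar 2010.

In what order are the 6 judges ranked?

By office: Adeyemi, Oyelaran and Yilmaz (District Judge); then Chaudhari, Johansson and Pereira (Magistrate Judge).
Adeyemi, Oyelaran and Yilmaz are each not on senior status, so the next rule applies.
Among Adeyemi, Oyelaran and Yilmaz, alphabetically by surname: Adeyemi before Oyelaran before Yilmaz.
Chaudhari, Johansson and Pereira are each not on senior status, so the next rule applies.
Among Chaudhari, Johansson and Pereira, alphabetically by surname: Chaudhari before Johansson before Pereira.
Full order: Adeyemi, Oyelaran, Yilmaz, Chaudhari, Johansson, Pereira.

Adeyemi, Oyelaran, Yilmaz, Chaudhari, Johansson, Pereira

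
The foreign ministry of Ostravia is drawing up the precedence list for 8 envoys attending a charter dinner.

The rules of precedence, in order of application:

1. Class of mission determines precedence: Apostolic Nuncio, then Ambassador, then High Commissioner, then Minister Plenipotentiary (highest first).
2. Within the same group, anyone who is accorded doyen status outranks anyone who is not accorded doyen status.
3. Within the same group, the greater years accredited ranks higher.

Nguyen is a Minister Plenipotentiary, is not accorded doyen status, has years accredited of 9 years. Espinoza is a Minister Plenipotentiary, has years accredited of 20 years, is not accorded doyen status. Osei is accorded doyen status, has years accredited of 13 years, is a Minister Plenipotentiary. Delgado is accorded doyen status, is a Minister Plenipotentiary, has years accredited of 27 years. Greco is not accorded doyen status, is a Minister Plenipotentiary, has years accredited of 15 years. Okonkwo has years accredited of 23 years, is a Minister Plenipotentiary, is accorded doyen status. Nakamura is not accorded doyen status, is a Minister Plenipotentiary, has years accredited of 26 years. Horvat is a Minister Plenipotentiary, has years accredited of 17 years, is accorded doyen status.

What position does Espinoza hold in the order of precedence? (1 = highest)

By class of mission: Delgado, Okonkwo, Horvat, Osei, Nakamura, Espinoza, Greco and Nguyen (Minister Plenipotentiary).
Among Delgado, Okonkwo, Horvat, Osei, Nakamura, Espinoza, Greco and Nguyen, accorded doyen status before not accorded doyen status: Delgado, Okonkwo, Horvat and Osei (accorded doyen status) before Nakamura, Espinoza, Greco and Nguyen (not accorded doyen status).
Among Delgado, Okonkwo, Horvat and Osei, by years accredited (higher first): Delgado (27 years) before Okonkwo (23 years) before Horvat (17 years) before Osei (13 years).
Among Nakamura, Espinoza, Greco and Nguyen, by years accredited (higher first): Nakamura (26 years) before Espinoza (20 years) before Greco (15 years) before Nguyen (9 years).
Order: Delgado, Okonkwo, Horvat, Osei, Nakamura, Espinoza, Greco, Nguyen. So position 6.

6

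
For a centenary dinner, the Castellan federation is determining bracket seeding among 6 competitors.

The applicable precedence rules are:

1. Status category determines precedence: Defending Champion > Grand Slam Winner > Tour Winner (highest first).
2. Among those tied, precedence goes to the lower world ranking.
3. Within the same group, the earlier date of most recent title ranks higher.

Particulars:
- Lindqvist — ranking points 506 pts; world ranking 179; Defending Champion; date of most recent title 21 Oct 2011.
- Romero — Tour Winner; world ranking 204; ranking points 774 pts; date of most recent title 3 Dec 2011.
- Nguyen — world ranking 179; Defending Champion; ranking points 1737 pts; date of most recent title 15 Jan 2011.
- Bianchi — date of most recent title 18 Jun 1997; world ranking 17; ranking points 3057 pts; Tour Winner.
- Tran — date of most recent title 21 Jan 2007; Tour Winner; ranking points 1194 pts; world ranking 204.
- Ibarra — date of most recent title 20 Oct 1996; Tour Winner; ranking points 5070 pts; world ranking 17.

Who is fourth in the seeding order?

Bianchi

By status category: Nguyen and Lindqvist (Defending Champion); then Ibarra, Bianchi, Tran and Romero (Tour Winner).
Nguyen and Lindqvist both have world ranking 179, so the next rule applies.
Among Nguyen and Lindqvist, by date of most recent title (earlier first): Nguyen (15 Jan 2011) before Lindqvist (21 Oct 2011).
Among Ibarra, Bianchi, Tran and Romero, by world ranking (lower first): Ibarra and Bianchi (17) before Tran and Romero (204).
Among Ibarra and Bianchi, by date of most recent title (earlier first): Ibarra (20 Oct 1996) before Bianchi (18 Jun 1997).
Among Tran and Romero, by date of most recent title (earlier first): Tran (21 Jan 2007) before Romero (3 Dec 2011).
Order: Nguyen, Lindqvist, Ibarra, Bianchi, Tran, Romero.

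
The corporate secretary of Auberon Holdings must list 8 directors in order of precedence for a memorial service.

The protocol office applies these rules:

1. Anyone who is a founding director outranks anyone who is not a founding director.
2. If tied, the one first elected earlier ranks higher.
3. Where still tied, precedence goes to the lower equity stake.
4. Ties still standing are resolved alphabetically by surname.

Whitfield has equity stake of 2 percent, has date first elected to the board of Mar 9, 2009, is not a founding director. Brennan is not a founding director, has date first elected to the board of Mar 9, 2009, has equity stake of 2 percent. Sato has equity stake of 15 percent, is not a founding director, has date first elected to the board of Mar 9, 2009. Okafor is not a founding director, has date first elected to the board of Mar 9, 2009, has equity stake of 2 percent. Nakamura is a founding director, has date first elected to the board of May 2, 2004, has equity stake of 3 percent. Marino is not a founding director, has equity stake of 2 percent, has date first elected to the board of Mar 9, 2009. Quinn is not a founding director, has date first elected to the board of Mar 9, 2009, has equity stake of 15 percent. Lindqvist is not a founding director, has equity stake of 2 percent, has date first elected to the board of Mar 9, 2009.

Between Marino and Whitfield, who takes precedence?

By the first rule: Nakamura (a founding director); then Brennan, Lindqvist, Marino, Okafor, Whitfield, Quinn and Sato (each not a founding director).
Brennan, Lindqvist, Marino, Okafor, Whitfield, Quinn and Sato all have date first elected to the board Mar 9, 2009, so the next rule applies.
Among Brennan, Lindqvist, Marino, Okafor, Whitfield, Quinn and Sato, by equity stake (lower first): Brennan, Lindqvist, Marino, Okafor and Whitfield (2 percent) before Quinn and Sato (15 percent).
Among Brennan, Lindqvist, Marino, Okafor and Whitfield, alphabetically by surname: Brennan before Lindqvist before Marino before Okafor before Whitfield.
Among Quinn and Sato, alphabetically by surname: Quinn before Sato.
So Marino takes precedence.

Marino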